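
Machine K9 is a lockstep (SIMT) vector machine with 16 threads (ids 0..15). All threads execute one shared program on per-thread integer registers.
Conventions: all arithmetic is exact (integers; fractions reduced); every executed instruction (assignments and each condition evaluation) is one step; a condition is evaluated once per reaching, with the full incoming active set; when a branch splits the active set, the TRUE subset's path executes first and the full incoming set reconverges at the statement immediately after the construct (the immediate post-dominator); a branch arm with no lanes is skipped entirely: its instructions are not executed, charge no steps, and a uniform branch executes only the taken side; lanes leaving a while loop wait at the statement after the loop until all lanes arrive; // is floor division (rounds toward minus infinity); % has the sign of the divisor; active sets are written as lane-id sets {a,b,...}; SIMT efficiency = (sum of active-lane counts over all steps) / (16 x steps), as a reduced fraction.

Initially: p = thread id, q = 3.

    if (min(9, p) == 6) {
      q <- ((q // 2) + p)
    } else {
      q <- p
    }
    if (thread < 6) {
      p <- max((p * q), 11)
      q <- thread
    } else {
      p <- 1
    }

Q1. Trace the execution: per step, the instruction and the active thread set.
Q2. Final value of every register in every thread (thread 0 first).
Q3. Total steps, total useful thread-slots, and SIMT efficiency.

step 0: eval (min(9, p) == 6)        {0,1,2,3,4,5,6,7,8,9,10,11,12,13,14,15}
step 1: q <- ((q // 2) + p)          {6}
step 2: q <- p                       {0,1,2,3,4,5,7,8,9,10,11,12,13,14,15}
step 3: eval (thread < 6)            {0,1,2,3,4,5,6,7,8,9,10,11,12,13,14,15}
step 4: p <- max((p * q), 11)        {0,1,2,3,4,5}
step 5: q <- thread                  {0,1,2,3,4,5}
step 6: p <- 1                       {6,7,8,9,10,11,12,13,14,15}

Answer: 7 steps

p: 11,11,11,11,16,25,1,1,1,1,1,1,1,1,1,1
q: 0,1,2,3,4,5,7,7,8,9,10,11,12,13,14,15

steps = 7; useful = 70; efficiency = 70/112 = 5/8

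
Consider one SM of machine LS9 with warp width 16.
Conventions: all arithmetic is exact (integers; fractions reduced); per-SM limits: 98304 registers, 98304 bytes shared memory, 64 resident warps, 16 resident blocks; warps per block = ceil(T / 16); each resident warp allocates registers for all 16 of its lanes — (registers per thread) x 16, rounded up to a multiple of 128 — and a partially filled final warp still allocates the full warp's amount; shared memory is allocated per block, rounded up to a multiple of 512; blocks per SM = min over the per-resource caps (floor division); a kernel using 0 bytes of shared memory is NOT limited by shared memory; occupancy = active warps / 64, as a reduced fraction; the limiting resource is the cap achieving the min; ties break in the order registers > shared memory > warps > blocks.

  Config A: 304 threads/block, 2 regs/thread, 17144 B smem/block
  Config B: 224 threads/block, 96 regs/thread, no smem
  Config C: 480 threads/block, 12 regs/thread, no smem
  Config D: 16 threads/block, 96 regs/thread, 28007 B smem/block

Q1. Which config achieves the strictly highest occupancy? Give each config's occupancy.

occupancies: A 57/64, B 7/8, C 15/16, D 3/64

Answer: C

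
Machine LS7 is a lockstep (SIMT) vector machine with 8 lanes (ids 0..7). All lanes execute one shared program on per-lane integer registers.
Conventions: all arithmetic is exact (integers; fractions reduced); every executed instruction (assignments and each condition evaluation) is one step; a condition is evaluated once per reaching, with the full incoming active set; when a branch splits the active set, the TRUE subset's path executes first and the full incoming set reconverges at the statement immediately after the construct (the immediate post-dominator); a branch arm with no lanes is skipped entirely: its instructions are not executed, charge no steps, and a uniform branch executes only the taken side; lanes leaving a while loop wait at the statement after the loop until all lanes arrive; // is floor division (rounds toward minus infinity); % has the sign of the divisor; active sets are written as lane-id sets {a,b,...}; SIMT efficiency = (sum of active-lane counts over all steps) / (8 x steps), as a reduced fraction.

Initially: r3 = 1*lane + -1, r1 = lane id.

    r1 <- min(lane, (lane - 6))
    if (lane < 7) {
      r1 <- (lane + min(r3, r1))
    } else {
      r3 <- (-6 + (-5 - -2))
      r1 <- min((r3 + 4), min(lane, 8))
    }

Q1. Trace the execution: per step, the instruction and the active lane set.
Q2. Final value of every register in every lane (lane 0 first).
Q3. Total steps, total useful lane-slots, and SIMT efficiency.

step 0: r1 <- min(lane, (lane - 6))  {0,1,2,3,4,5,6,7}
step 1: eval (lane < 7)              {0,1,2,3,4,5,6,7}
step 2: r1 <- (lane + min(r3, r1))   {0,1,2,3,4,5,6}
step 3: r3 <- (-6 + (-5 - -2))       {7}
step 4: r1 <- min((r3 + 4), min(lane, 8)) {7}

Answer: 5 steps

r3: -1,0,1,2,3,4,5,-9
r1: -6,-4,-2,0,2,4,6,-5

steps = 5; useful = 25; efficiency = 25/40 = 5/8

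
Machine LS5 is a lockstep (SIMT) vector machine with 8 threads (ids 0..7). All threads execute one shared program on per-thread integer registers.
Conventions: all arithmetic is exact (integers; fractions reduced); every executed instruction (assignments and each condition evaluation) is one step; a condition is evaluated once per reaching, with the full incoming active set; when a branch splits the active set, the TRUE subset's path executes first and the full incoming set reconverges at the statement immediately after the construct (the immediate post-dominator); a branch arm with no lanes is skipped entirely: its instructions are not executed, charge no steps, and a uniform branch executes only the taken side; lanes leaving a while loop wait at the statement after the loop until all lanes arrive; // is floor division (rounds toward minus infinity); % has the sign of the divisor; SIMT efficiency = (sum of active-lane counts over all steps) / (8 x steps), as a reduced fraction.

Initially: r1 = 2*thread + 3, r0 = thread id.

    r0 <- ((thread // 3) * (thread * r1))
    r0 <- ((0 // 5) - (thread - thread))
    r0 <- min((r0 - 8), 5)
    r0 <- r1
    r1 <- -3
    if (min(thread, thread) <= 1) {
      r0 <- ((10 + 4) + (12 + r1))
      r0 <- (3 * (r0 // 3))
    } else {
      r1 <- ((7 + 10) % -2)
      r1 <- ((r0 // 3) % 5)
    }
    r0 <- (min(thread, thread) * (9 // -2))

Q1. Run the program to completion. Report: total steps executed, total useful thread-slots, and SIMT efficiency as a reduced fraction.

Answer: 11 steps, 72 useful, 9/11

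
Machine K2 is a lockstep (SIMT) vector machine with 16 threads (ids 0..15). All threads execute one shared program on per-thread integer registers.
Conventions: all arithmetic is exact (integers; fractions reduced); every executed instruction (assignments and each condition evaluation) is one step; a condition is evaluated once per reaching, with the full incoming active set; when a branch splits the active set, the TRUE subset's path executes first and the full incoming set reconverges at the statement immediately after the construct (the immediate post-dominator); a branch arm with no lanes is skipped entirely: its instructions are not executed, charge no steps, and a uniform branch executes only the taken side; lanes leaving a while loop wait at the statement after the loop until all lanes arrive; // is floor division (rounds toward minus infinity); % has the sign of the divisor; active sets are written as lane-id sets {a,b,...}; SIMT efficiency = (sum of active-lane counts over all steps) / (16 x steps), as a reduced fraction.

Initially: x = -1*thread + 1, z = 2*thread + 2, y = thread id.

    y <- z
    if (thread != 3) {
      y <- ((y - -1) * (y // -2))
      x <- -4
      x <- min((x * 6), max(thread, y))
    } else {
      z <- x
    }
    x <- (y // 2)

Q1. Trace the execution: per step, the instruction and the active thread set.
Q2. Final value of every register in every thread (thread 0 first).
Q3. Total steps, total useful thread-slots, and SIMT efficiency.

step 0: y <- z                       {0,1,2,3,4,5,6,7,8,9,10,11,12,13,14,15}
step 1: eval (thread != 3)           {0,1,2,3,4,5,6,7,8,9,10,11,12,13,14,15}
step 2: y <- ((y - -1) * (y // -2))  {0,1,2,4,5,6,7,8,9,10,11,12,13,14,15}
step 3: x <- -4                      {0,1,2,4,5,6,7,8,9,10,11,12,13,14,15}
step 4: x <- min((x * 6), max(thread, y)) {0,1,2,4,5,6,7,8,9,10,11,12,13,14,15}
step 5: z <- x                       {3}
step 6: x <- (y // 2)                {0,1,2,3,4,5,6,7,8,9,10,11,12,13,14,15}

Answer: 7 steps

x: -2,-5,-11,4,-28,-39,-53,-68,-86,-105,-127,-150,-176,-203,-233,-264
z: 2,4,6,-2,10,12,14,16,18,20,22,24,26,28,30,32
y: -3,-10,-21,8,-55,-78,-105,-136,-171,-210,-253,-300,-351,-406,-465,-528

steps = 7; useful = 94; efficiency = 94/112 = 47/56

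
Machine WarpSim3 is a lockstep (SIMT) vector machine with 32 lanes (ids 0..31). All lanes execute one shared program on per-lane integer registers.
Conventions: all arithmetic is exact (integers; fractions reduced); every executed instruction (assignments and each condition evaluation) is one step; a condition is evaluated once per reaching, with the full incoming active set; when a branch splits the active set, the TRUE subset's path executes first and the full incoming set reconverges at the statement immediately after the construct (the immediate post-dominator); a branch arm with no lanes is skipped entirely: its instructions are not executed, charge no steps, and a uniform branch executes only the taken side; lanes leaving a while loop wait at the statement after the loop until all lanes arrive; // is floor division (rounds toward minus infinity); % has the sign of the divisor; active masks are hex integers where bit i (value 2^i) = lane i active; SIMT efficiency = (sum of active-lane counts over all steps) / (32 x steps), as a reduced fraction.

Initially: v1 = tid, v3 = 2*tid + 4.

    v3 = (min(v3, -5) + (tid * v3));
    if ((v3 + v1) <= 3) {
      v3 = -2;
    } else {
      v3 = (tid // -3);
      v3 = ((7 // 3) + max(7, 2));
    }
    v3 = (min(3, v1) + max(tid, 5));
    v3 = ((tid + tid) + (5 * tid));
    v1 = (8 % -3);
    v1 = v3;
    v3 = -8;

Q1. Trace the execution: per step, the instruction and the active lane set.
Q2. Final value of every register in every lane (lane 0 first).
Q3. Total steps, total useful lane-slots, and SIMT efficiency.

step 0: v3 <- (min(v3, -5) + (tid * v3)) 0xffffffff
step 1: eval ((v3 + v1) <= 3)        0xffffffff
step 2: v3 <- -2                     0x00000003
step 3: v3 <- (tid // -3)            0xfffffffc
step 4: v3 <- ((7 // 3) + max(7, 2)) 0xfffffffc
step 5: v3 <- (min(3, v1) + max(tid, 5)) 0xffffffff
step 6: v3 <- ((tid + tid) + (5 * tid)) 0xffffffff
step 7: v1 <- (8 % -3)               0xffffffff
step 8: v1 <- v3                     0xffffffff
step 9: v3 <- -8                     0xffffffff

Answer: 10 steps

v1: 0,7,14,21,28,35,42,49,56,63,70,77,84,91,98,105,112,119,126,133,140,147,154,161,168,175,182,189,196,203,210,217
v3: -8,-8,-8,-8,-8,-8,-8,-8,-8,-8,-8,-8,-8,-8,-8,-8,-8,-8,-8,-8,-8,-8,-8,-8,-8,-8,-8,-8,-8,-8,-8,-8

steps = 10; useful = 286; efficiency = 286/320 = 143/160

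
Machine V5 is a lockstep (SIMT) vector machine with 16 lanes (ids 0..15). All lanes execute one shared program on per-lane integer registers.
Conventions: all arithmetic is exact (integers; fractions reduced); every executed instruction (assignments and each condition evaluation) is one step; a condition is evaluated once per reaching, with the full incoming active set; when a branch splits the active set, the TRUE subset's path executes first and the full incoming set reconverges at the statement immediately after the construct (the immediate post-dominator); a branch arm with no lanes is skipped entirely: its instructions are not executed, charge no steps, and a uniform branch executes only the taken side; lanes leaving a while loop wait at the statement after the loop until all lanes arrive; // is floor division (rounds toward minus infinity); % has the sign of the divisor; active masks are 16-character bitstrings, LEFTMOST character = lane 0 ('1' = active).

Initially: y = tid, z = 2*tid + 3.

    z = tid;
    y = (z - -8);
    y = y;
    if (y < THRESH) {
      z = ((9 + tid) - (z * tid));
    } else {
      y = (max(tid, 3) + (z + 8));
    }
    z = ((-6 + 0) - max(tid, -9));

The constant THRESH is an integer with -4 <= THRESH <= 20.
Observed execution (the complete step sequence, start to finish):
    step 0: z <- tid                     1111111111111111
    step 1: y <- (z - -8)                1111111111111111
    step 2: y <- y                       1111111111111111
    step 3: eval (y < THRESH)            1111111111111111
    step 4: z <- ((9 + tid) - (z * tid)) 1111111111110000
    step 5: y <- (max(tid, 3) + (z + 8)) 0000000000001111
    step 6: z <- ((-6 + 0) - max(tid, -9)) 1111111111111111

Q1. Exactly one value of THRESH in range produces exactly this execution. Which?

Answer: THRESH = 20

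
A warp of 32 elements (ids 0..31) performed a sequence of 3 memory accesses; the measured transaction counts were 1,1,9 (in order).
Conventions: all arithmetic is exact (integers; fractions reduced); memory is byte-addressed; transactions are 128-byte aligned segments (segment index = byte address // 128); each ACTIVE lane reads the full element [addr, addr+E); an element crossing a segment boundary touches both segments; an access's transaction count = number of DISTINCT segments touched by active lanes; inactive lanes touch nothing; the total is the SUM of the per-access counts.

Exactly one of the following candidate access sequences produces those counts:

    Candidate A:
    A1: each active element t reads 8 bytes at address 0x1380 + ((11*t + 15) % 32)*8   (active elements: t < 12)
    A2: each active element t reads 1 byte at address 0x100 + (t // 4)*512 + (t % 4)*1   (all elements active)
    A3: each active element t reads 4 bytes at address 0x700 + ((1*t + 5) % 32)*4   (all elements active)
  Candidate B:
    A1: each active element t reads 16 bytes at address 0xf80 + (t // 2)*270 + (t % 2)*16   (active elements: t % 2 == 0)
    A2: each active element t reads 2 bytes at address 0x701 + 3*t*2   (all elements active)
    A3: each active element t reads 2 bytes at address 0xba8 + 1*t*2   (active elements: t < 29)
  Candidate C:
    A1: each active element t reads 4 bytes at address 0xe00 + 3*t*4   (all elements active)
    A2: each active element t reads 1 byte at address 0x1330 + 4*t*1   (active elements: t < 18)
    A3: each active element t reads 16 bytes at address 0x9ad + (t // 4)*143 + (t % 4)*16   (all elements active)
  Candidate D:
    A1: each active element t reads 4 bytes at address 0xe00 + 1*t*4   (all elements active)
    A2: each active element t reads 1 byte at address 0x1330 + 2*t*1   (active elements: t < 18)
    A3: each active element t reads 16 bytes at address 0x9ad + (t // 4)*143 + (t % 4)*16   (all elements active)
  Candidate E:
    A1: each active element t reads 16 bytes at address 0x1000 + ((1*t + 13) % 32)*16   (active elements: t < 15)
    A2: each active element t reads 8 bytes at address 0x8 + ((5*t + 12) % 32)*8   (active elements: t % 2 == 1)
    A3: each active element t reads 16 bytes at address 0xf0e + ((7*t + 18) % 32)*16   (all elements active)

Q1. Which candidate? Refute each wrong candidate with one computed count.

A: A1 gives 2 transactions, not 1
B: A1 gives 17 transactions, not 1
C: A1 gives 3 transactions, not 1
E: A1 gives 3 transactions, not 1
D: all counts match (1,1,9)

Answer: D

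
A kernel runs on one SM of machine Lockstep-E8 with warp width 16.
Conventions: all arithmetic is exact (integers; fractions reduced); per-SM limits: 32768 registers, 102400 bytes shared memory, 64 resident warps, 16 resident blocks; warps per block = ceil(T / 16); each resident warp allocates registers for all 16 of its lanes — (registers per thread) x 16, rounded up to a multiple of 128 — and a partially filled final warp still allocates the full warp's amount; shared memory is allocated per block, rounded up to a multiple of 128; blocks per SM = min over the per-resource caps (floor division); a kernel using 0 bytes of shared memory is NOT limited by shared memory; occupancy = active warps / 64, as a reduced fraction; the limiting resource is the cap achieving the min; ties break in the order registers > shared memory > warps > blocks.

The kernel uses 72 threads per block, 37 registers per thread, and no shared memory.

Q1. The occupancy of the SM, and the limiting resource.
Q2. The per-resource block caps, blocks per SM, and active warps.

Answer: occupancy 25/32, limited by registers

registers: 10 blocks
shared memory: no limit (kernel uses none)
warps: 12 blocks
blocks: 16 blocks

Answer: 10 blocks, 50 active warps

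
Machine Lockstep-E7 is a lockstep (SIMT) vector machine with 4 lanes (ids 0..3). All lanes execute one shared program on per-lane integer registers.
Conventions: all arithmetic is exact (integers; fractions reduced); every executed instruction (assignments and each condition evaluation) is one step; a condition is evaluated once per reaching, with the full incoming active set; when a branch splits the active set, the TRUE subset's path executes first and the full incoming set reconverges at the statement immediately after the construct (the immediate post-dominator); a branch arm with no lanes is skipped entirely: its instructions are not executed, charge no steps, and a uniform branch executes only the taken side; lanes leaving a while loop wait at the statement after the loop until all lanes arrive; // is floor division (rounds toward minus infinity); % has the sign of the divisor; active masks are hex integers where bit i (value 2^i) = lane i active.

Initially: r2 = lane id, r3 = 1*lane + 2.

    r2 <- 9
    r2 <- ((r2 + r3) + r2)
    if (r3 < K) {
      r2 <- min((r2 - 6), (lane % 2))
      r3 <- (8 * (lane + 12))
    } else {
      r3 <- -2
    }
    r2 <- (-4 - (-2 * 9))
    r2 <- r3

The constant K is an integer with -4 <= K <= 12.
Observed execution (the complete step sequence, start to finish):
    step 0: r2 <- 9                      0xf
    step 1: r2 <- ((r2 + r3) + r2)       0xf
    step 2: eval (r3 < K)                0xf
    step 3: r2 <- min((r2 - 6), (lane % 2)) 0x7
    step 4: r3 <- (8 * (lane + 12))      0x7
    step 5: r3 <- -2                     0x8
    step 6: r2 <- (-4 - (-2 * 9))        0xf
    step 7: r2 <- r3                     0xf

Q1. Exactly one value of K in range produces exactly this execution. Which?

Answer: K = 5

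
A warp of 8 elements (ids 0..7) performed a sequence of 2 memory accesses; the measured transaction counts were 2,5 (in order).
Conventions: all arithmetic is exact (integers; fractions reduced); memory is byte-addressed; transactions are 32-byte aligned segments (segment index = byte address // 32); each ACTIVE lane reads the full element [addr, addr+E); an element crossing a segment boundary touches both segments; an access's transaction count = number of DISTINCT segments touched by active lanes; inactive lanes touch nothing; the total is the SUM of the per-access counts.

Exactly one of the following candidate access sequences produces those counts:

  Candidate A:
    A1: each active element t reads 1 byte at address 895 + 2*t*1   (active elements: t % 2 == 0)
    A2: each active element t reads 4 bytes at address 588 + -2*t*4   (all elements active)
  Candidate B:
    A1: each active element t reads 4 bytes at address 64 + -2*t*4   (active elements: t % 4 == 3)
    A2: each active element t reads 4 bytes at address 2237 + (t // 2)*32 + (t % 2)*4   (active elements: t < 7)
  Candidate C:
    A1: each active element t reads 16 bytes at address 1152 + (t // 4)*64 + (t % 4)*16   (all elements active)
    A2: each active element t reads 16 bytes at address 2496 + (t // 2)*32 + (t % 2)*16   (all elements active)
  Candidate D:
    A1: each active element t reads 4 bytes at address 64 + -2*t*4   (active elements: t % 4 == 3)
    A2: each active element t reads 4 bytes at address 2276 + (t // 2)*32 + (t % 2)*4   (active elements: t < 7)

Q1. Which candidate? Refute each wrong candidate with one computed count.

A: A2 gives 3 transactions, not 5
C: A1 gives 4 transactions, not 2
D: A2 gives 4 transactions, not 5
B: all counts match (2,5)

Answer: B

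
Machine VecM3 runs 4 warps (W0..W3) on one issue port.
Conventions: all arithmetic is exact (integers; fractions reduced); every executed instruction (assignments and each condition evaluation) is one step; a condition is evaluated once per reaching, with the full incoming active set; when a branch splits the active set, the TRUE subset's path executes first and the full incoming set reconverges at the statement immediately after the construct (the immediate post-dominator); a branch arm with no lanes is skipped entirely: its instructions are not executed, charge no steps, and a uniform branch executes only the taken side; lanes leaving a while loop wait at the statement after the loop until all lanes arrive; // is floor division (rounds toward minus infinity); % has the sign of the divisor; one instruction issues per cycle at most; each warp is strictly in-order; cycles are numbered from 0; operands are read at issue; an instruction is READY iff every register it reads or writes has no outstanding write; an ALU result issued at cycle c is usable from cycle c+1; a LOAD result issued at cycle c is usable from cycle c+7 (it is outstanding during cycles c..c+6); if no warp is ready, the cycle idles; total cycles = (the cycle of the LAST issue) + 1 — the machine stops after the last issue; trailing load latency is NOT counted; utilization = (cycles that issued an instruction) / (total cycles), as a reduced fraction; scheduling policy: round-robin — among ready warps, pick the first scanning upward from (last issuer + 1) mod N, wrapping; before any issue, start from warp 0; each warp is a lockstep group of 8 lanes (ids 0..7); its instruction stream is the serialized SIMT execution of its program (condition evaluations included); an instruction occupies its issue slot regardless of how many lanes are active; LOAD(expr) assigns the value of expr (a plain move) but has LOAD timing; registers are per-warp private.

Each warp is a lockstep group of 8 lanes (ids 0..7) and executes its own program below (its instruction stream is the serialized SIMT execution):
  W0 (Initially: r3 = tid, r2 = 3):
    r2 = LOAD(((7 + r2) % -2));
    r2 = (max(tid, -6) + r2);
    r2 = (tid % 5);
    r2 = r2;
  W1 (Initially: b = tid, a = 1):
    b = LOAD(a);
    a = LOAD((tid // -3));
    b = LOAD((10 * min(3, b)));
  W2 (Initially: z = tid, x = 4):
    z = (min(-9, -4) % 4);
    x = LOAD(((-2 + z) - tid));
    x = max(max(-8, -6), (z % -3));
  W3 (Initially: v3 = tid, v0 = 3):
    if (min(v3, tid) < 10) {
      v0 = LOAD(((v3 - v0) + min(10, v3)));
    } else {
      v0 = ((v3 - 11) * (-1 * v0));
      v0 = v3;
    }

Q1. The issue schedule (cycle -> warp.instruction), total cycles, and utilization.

cycle 0: W0.I0
cycle 1: W1.I0
cycle 2: W2.I0
cycle 3: W3.I0
cycle 4: W1.I1
cycle 5: W2.I1
cycle 6: W3.I1
cycle 7: W0.I1
cycle 8: W1.I2
cycle 9: W0.I2
cycle 10: W0.I3
cycle 11: idle
cycle 12: W2.I2

Answer: 13 cycles, utilization 12/13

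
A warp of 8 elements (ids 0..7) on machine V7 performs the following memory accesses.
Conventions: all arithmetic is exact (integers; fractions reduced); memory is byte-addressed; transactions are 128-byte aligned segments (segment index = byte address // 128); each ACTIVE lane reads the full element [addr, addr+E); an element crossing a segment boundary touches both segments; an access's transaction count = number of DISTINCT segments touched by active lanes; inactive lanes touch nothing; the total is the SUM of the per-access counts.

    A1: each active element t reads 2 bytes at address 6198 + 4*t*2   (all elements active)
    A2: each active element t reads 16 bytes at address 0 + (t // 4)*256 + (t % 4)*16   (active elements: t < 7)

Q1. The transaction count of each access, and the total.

A1: 1 transaction
A2: 2 transactions

Answer: 1,2; total 3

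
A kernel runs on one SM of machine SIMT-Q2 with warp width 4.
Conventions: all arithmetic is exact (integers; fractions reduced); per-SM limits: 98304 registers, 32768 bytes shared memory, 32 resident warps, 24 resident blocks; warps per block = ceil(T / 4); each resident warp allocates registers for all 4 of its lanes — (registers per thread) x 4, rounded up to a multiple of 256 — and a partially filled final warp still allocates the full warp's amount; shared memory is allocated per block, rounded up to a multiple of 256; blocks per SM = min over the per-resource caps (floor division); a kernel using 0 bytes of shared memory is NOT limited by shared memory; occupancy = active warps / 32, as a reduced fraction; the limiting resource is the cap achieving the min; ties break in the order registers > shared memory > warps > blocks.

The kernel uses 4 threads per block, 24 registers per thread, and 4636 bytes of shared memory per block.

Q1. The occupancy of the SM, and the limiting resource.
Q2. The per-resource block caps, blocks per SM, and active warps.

Answer: occupancy 3/16, limited by shared memory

registers: 384 blocks
shared memory: 6 blocks
warps: 32 blocks
blocks: 24 blocks

Answer: 6 blocks, 6 active warps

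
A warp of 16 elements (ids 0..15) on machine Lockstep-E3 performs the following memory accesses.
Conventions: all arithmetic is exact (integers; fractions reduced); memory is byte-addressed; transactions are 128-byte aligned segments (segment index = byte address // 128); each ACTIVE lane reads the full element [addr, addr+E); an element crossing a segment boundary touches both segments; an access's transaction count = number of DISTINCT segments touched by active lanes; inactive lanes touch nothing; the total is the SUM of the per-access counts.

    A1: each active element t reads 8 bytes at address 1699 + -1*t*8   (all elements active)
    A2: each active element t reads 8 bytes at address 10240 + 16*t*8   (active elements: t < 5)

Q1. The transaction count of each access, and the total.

A1: 2 transactions
A2: 5 transactions

Answer: 2,5; total 7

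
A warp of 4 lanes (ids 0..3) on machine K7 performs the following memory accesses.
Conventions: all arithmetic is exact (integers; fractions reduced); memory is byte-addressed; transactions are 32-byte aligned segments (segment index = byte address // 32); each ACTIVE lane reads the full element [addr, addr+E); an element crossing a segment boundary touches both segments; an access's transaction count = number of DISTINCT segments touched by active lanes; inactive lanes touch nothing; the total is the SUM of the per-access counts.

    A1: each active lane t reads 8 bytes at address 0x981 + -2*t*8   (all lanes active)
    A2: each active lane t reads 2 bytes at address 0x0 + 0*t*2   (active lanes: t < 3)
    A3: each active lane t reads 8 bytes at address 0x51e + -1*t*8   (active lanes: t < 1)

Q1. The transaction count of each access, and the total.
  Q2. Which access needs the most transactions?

A1: 3 transactions
A2: 1 transaction
A3: 2 transactions

Answer: 3,1,2; total 6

Answer: A1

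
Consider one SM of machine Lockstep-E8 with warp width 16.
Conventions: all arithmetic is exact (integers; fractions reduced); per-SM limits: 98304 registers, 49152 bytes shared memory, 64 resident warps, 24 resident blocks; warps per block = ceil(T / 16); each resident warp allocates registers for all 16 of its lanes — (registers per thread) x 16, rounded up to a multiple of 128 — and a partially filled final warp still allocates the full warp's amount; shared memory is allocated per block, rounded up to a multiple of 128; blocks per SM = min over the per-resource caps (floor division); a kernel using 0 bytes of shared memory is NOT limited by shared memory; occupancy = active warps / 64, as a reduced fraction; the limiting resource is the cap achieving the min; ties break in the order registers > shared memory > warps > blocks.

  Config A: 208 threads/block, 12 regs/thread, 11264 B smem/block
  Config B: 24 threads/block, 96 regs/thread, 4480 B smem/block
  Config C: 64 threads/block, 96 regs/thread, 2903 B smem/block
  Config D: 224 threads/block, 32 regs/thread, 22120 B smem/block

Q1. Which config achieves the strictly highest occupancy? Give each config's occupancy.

occupancies: A 13/16, B 5/16, C 1, D 7/16

Answer: C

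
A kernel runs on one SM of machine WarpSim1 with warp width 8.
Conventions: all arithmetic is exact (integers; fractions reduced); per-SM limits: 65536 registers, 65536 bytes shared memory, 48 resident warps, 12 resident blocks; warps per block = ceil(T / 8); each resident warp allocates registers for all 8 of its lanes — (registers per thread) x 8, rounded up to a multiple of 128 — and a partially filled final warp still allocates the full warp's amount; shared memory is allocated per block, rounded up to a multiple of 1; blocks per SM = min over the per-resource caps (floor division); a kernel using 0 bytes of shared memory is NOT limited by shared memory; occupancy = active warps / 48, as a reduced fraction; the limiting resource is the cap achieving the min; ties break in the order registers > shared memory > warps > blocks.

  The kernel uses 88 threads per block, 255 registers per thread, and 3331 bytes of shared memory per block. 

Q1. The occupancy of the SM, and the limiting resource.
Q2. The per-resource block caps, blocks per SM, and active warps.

Answer: occupancy 11/24, limited by registers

registers: 2 blocks
shared memory: 19 blocks
warps: 4 blocks
blocks: 12 blocks

Answer: 2 blocks, 22 active warps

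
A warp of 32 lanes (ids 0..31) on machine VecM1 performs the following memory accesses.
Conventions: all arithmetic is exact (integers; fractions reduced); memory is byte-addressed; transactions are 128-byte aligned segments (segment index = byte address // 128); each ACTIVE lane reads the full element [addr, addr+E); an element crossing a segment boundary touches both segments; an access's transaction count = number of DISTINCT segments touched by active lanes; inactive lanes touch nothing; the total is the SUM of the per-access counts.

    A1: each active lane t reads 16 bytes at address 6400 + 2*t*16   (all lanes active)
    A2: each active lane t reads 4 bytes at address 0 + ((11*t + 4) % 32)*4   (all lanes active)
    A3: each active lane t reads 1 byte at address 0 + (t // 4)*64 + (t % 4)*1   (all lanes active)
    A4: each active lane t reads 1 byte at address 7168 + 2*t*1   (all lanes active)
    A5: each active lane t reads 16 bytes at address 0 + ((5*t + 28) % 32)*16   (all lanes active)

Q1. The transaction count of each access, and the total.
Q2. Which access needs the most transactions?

A1: 8 transactions
A2: 1 transaction
A3: 4 transactions
A4: 1 transaction
A5: 4 transactions

Answer: 8,1,4,1,4; total 18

Answer: A1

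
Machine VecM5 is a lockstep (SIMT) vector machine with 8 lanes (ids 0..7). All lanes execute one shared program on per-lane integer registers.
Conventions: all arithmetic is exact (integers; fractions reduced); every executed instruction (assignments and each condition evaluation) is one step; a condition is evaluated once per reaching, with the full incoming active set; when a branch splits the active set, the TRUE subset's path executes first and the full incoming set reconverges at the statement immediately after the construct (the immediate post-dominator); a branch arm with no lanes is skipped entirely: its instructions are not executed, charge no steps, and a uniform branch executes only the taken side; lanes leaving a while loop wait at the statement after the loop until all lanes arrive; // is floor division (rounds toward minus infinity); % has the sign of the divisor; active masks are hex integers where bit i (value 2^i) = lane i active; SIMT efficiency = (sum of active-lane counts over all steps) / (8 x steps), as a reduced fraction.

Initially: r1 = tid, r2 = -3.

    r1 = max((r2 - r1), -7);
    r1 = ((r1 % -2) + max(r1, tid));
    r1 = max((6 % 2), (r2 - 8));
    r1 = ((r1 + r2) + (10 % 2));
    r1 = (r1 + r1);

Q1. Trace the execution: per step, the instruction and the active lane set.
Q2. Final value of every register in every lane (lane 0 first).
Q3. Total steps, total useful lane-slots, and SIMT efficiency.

step 0: r1 <- max((r2 - r1), -7)     0xff
step 1: r1 <- ((r1 % -2) + max(r1, tid)) 0xff
step 2: r1 <- max((6 % 2), (r2 - 8)) 0xff
step 3: r1 <- ((r1 + r2) + (10 % 2)) 0xff
step 4: r1 <- (r1 + r1)              0xff

Answer: 5 steps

r1: -6,-6,-6,-6,-6,-6,-6,-6
r2: -3,-3,-3,-3,-3,-3,-3,-3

steps = 5; useful = 40; efficiency = 40/40 = 1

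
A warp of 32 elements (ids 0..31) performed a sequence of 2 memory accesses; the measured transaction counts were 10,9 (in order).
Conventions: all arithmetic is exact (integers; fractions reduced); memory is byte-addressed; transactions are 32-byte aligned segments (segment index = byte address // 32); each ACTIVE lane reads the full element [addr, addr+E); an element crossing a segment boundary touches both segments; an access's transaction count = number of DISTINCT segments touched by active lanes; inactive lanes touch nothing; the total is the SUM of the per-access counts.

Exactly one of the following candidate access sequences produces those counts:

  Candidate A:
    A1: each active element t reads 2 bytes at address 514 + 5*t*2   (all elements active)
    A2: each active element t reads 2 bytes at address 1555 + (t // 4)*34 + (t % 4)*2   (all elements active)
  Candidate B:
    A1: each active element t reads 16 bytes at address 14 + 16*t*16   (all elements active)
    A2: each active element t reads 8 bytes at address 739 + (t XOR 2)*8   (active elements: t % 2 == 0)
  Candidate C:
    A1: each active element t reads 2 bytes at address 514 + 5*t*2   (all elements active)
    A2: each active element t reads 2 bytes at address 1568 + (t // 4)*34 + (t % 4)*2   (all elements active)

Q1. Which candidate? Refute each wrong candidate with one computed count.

B: A1 gives 32 transactions, not 10
C: A2 gives 8 transactions, not 9
A: all counts match (10,9)

Answer: A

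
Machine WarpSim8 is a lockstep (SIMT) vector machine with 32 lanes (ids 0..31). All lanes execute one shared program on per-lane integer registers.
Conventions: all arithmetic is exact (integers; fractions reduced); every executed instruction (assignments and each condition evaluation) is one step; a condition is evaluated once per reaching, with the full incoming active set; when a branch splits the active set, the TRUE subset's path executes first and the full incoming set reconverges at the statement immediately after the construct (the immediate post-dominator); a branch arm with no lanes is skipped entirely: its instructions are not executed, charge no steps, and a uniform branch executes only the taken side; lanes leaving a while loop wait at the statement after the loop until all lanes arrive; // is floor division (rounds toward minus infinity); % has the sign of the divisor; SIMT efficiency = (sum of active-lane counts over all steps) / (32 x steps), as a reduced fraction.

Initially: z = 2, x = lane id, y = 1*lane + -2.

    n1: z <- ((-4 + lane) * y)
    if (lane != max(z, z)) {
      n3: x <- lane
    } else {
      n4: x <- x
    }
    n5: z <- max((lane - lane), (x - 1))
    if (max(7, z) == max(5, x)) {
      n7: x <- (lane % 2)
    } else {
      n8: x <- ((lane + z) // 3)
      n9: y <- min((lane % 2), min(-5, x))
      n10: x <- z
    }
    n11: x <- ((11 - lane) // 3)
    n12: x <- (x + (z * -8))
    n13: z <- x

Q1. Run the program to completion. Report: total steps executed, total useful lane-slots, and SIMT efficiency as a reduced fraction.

Answer: 12 steps, 350 useful, 175/192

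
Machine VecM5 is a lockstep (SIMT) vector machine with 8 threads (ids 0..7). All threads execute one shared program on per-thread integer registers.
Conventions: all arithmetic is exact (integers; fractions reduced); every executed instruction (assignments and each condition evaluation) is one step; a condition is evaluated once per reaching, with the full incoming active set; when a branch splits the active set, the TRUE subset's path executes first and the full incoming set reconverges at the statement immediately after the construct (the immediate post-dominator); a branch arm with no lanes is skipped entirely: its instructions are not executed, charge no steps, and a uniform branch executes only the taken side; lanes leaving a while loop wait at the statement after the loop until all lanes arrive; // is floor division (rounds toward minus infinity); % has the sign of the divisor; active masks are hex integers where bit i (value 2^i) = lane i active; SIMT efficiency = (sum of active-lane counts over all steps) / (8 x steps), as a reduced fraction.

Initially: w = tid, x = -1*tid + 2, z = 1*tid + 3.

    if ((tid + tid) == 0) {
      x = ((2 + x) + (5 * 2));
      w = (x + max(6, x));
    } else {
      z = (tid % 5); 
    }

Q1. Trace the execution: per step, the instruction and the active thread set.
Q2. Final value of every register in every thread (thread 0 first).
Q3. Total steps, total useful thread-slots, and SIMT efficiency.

step 0: eval ((tid + tid) == 0)      0xff
step 1: x <- ((2 + x) + (5 * 2))     0x01
step 2: w <- (x + max(6, x))         0x01
step 3: z <- (tid % 5)               0xfe

Answer: 4 steps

w: 28,1,2,3,4,5,6,7
x: 14,1,0,-1,-2,-3,-4,-5
z: 3,1,2,3,4,0,1,2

steps = 4; useful = 17; efficiency = 17/32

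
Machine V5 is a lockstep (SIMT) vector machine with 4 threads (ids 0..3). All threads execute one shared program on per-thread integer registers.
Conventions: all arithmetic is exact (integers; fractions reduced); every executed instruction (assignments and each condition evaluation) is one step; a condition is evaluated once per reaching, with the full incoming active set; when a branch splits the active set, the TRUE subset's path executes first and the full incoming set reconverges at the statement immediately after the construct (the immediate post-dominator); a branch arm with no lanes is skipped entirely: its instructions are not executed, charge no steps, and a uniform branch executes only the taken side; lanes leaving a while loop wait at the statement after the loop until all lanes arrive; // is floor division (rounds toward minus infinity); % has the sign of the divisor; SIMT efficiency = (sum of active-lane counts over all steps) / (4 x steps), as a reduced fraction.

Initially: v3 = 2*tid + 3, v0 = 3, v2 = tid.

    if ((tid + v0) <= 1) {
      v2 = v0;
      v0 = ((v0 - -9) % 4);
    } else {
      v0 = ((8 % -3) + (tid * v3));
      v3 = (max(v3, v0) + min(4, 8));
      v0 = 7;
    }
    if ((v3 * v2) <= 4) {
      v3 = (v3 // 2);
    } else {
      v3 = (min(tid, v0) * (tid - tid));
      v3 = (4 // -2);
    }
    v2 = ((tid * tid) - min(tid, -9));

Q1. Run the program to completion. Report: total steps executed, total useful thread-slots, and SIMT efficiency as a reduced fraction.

Answer: 9 steps, 31 useful, 31/36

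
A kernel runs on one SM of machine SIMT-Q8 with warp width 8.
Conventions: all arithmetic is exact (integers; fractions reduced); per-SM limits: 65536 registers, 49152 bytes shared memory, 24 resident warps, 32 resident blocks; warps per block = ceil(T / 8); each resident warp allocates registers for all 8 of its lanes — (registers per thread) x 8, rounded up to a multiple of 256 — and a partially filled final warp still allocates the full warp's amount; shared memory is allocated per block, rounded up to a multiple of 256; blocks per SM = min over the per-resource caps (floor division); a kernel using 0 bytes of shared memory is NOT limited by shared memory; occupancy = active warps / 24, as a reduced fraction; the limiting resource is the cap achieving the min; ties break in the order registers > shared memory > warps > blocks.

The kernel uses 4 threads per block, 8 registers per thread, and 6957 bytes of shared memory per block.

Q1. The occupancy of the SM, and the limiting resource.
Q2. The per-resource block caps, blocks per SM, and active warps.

Answer: occupancy 1/4, limited by shared memory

registers: 256 blocks
shared memory: 6 blocks
warps: 24 blocks
blocks: 32 blocks

Answer: 6 blocks, 6 active warps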